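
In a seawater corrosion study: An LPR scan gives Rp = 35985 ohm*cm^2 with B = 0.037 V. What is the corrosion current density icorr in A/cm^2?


Apply the Stern-Geary relation: icorr = B / Rp
icorr = 0.037 / 35985 = 1.028×10^-6 A/cm^2

1.028×10^-6 A/cm^2


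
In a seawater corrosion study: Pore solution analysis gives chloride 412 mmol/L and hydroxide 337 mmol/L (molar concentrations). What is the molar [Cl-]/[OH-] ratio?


Threshold parameter = [Cl-] / [OH-] (molar basis; both in mmol/L, so units cancel)
Ratio = 412 / 337 = 1.22

1.22


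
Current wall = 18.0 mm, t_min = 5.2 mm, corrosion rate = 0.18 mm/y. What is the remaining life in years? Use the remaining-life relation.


Apply the remaining-life relation: RL = (t_current − t_min) / CR
RL = (18.0 − 5.2) / 0.18 = 12.8 / 0.18 = 71.1 years

71.1 years


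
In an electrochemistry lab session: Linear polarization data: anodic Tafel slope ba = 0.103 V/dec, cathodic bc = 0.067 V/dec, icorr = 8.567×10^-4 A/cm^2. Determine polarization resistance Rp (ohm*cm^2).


Apply the Stern-Geary equation: Rp = ba*bc / (2.303*icorr*(ba+bc))
ba*bc = 0.103*0.067 = 0.006901
ba+bc = 0.17; 2.303*icorr*(ba+bc) = 2.303*8.567×10^-4*0.17 = 3.3540662×10^-4
Rp = 0.006901 / 3.3540662×10^-4 = 20.6 ohm*cm^2

20.6 ohm*cm^2


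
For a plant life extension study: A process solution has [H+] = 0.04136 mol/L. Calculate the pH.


pH = −log10[H+]
pH = −log10(0.04136) = 1.38

1.38


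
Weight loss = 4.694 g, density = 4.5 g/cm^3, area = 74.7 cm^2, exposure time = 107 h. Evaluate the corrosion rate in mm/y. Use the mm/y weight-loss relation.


Apply the mm/y weight-loss relation: CR = 87600 * W / (D * A * T)
Numerator: 87600 * 4.694 = 411194.4
Denominator: 4.5 * 74.7 * 107 = 35968.05
CR = 411194.4 / 35968.05 = 11.432213 mm/y

11.432213 mm/y


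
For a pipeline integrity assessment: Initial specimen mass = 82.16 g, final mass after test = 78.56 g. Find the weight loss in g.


Weight loss = initial − final
WL = 82.16 − 78.56 = 3.6 g

3.6 g


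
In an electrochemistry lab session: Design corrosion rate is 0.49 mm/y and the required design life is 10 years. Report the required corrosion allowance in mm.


Corrosion allowance = CR × design life
CA = 0.49 * 10 = 4.9 mm

4.9 mm


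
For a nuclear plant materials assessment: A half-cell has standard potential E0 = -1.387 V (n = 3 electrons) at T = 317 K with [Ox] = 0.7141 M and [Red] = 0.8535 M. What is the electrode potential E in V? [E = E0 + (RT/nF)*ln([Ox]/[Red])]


Apply the Nernst equation: E = E0 + (RT/nF)*ln([Ox]/[Red])
Step 1: RT/nF = 8.314*317/(3*96485) = 0.00910517 V
Step 2: [Ox]/[Red] = 0.7141/0.8535 = 0.836673
Step 3: ln(0.836673) = -0.178322
Step 4: correction = 0.00910517 * -0.178322 = -0.0016 V
E = -1.387 + -0.0016 = -1.3886 V

-1.3886 V


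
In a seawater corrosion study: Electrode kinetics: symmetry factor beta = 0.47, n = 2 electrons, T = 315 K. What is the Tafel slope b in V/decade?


Apply the Tafel slope relation: b = 2.303*R*T/(beta*n*F)
Numerator: 2.303 * 8.314 * 315 = 6031.35
Denominator: 0.47 * 2 * 96485 = 90695.9
b = 6031.35 / 90695.9 = 0.067 V/decade

0.067 V/decade


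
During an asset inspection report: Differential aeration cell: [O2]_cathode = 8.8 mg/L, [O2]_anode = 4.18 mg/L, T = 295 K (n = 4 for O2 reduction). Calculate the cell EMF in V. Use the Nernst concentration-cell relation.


Apply the Nernst concentration-cell relation: E = (RT/nF)*ln(C_cathode/C_anode)
RT/nF = 8.314*295/(4*96485) = 0.00635495 V
ln(8.8/4.18) = 0.74444
E = 0.00635495 * 0.74444 = 0.00473 V

0.00473 V


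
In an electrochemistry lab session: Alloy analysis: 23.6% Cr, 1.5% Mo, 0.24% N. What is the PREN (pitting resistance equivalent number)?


Apply the PREN formula: PREN = Cr + 3.3*Mo + 16*N
PREN = 23.6 + 3.3*1.5 + 16*0.24
PREN = 23.6 + 4.95 + 3.84 = 32.39

32.39


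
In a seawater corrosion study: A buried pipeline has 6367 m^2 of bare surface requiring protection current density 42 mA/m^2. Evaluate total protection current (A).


I = area * current density, then convert mA → A (÷1000)
I = 6367 * 42 / 1000 = 267.41 A

267.41 A


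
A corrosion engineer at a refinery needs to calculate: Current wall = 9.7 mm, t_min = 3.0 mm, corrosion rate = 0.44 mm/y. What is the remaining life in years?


Apply the remaining-life relation: RL = (t_current − t_min) / CR
RL = (9.7 − 3.0) / 0.44 = 6.7 / 0.44 = 15.2 years

15.2 years


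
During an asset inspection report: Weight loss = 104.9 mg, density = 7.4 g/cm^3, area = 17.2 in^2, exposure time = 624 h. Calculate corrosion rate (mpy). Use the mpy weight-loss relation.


Apply the mpy weight-loss relation: CR = 534 * W / (D * A * T)
Numerator: 534 * 104.9 = 56016.6
Denominator: 7.4 * 17.2 * 624 = 79422.72
CR = 56016.6 / 79422.72 = 0.705 mpy

0.705 mpy


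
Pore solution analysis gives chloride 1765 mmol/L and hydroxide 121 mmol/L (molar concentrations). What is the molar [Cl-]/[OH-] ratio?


Threshold parameter = [Cl-] / [OH-] (molar basis; both in mmol/L, so units cancel)
Ratio = 1765 / 121 = 14.59

14.59


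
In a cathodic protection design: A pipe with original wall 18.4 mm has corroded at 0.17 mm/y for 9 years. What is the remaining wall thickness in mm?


Remaining wall = original − CR × time
t = 18.4 − 0.17*9 = 18.4 − 1.53 = 16.87 mm

16.87 mm


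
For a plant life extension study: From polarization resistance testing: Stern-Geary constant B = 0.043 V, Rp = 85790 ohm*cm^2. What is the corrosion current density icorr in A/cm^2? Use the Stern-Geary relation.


Apply the Stern-Geary relation: icorr = B / Rp
icorr = 0.043 / 85790 = 5.012×10^-7 A/cm^2

5.012×10^-7 A/cm^2


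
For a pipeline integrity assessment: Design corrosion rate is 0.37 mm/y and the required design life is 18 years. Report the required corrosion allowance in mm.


Corrosion allowance = CR × design life
CA = 0.37 * 18 = 6.66 mm

6.66 mm


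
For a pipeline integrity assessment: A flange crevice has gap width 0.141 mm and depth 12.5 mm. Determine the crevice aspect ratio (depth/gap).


Aspect ratio = depth / gap
Ratio = 12.5 / 0.141 = 88.7

88.7


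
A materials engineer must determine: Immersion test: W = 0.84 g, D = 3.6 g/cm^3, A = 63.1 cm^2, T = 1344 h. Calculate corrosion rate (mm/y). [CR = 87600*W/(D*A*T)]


Apply the mm/y weight-loss relation: CR = 87600 * W / (D * A * T)
Numerator: 87600 * 0.84 = 73584.0
Denominator: 3.6 * 63.1 * 1344 = 305303.04
CR = 73584.0 / 305303.04 = 0.24102 mm/y

0.24102 mm/y


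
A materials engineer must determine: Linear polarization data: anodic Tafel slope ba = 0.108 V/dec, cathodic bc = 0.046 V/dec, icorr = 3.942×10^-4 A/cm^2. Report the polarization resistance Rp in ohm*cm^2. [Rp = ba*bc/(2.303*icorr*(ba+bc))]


Apply the Stern-Geary equation: Rp = ba*bc / (2.303*icorr*(ba+bc))
ba*bc = 0.108*0.046 = 0.004968
ba+bc = 0.154; 2.303*icorr*(ba+bc) = 2.303*3.942×10^-4*0.154 = 1.3980776×10^-4
Rp = 0.004968 / 1.3980776×10^-4 = 35.53 ohm*cm^2

35.53 ohm*cm^2


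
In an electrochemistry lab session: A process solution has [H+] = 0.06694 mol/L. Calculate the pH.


pH = −log10[H+]
pH = −log10(0.06694) = 1.17

1.17


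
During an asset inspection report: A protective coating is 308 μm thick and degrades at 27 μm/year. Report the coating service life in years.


Service life = thickness / degradation rate
Life = 308 / 27 = 11.4 years

11.4 years


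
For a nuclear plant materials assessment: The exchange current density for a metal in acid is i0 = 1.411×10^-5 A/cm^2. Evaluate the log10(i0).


i0 = 1.411×10^-5 A/cm^2
log10(i0) = -4.85

-4.85


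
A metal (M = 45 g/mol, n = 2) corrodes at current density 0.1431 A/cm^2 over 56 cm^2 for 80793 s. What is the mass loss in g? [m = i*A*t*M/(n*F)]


Apply Faraday's law: m = i*A*t*M / (n*F)
Total charge passed Q = i*A*t = 0.1431*56*80793 = 647442.7848 C
m = Q*M/(n*F) = 647442.7848*45/(2*96485) = 150.98163 g

150.98163 g


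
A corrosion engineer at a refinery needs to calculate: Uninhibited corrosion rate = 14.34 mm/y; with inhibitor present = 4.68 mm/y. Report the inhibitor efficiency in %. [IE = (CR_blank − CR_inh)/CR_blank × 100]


Apply the inhibitor-efficiency definition: IE = (CR_blank − CR_inh)/CR_blank × 100
IE = (14.34 − 4.68) / 14.34 × 100
IE = 9.66 / 14.34 × 100 = 67.4 %

67.4 %


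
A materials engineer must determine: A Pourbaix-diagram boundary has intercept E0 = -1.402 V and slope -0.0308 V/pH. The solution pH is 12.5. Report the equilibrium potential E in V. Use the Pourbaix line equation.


Apply the Pourbaix line equation: E = E0 + slope*pH
E = -1.402 + (-0.0308)*12.5 = -1.402 + (-0.385) = -1.787 V
Rounded to 3 decimal places: E = -1.787 V

-1.787 V


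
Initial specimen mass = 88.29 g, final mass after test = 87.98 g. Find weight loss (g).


Weight loss = initial − final
WL = 88.29 − 87.98 = 0.31 g

0.31 g


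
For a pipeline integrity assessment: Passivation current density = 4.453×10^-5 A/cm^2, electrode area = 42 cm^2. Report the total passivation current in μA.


I = i_pass * A, then convert A → μA (×10^6)
I = 4.453×10^-5 * 42 * 10^6 = 1870.26 μA

1870.26 μA


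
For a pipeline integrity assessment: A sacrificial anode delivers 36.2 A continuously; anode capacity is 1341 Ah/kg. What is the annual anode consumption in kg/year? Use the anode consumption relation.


Annual consumption = current * hours per year / capacity
Rate = 36.2 * 8760 / 1341 = 236.5 kg/year

236.5 kg/year


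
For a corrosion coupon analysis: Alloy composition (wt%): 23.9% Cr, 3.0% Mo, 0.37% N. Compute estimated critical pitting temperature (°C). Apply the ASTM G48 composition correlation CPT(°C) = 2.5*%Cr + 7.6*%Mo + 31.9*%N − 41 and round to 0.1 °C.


Apply the ASTM G48 empirical CPT estimate: CPT(°C) = 2.5*%Cr + 7.6*%Mo + 31.9*%N − 41
2.5*23.9 = 59.75; 7.6*3.0 = 22.8; 31.9*0.37 = 11.803
CPT = 59.75 + 22.8 + 11.803 − 41 = 53.353 °C
Rounded to 0.1 °C: CPT ≈ 53.4 °C

53.4 °C


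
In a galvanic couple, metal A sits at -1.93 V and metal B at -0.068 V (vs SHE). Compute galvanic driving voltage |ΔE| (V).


Driving voltage is the absolute potential difference.
|ΔE| = |-1.93 − (-0.068)| = 1.862 V

1.862 V


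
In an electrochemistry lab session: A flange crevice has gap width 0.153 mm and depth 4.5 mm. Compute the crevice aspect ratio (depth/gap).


Aspect ratio = depth / gap
Ratio = 4.5 / 0.153 = 29.4

29.4


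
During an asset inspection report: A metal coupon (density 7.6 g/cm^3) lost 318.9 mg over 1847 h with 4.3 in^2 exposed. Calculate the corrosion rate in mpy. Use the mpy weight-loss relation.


Apply the mpy weight-loss relation: CR = 534 * W / (D * A * T)
Numerator: 534 * 318.9 = 170292.6
Denominator: 7.6 * 4.3 * 1847 = 60359.96
CR = 170292.6 / 60359.96 = 2.8213 mpy

2.8213 mpy


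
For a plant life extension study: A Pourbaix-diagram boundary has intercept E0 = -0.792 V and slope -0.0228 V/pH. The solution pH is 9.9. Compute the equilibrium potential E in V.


Apply the Pourbaix line equation: E = E0 + slope*pH
E = -0.792 + (-0.0228)*9.9 = -0.792 + (-0.22572) = -1.01772 V
Rounded to 3 decimal places: E = -1.018 V

-1.018 V


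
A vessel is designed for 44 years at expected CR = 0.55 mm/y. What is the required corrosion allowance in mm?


Corrosion allowance = CR × design life
CA = 0.55 * 44 = 24.2 mm

24.2 mm


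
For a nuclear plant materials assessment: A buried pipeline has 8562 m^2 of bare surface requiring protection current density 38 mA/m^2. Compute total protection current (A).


I = area * current density, then convert mA → A (÷1000)
I = 8562 * 38 / 1000 = 325.36 A

325.36 A


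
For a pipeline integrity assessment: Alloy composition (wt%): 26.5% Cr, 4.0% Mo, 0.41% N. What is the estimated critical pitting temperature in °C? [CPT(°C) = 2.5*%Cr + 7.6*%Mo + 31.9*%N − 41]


Apply the ASTM G48 empirical CPT estimate: CPT(°C) = 2.5*%Cr + 7.6*%Mo + 31.9*%N − 41
2.5*26.5 = 66.25; 7.6*4.0 = 30.4; 31.9*0.41 = 13.079
CPT = 66.25 + 30.4 + 13.079 − 41 = 68.729 °C
Rounded to 0.1 °C: CPT ≈ 68.7 °C

68.7 °C


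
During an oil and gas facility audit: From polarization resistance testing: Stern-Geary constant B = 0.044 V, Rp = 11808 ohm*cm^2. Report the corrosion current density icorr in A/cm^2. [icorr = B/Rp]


Apply the Stern-Geary relation: icorr = B / Rp
icorr = 0.044 / 11808 = 3.726×10^-6 A/cm^2

3.726×10^-6 A/cm^2


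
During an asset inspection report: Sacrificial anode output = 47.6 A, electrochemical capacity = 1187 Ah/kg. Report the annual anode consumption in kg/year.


Annual consumption = current * hours per year / capacity
Rate = 47.6 * 8760 / 1187 = 351.3 kg/year

351.3 kg/year


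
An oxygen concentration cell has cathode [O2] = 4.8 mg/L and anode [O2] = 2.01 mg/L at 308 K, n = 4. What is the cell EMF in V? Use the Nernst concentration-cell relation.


Apply the Nernst concentration-cell relation: E = (RT/nF)*ln(C_cathode/C_anode)
RT/nF = 8.314*308/(4*96485) = 0.006635 V
ln(4.8/2.01) = 0.87048
E = 0.006635 * 0.87048 = 0.00578 V

0.00578 V


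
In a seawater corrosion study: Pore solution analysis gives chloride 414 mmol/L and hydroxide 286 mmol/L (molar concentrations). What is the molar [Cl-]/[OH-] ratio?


Threshold parameter = [Cl-] / [OH-] (molar basis; both in mmol/L, so units cancel)
Ratio = 414 / 286 = 1.45

1.45


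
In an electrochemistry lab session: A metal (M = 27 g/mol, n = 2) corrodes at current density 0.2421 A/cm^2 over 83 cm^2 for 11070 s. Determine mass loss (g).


Apply Faraday's law: m = i*A*t*M / (n*F)
Total charge passed Q = i*A*t = 0.2421*83*11070 = 222443.901 C
m = Q*M/(n*F) = 222443.901*27/(2*96485) = 31.12393 g

31.12393 g


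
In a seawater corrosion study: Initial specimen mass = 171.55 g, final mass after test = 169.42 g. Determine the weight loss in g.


Weight loss = initial − final
WL = 171.55 − 169.42 = 2.13 g

2.13 g


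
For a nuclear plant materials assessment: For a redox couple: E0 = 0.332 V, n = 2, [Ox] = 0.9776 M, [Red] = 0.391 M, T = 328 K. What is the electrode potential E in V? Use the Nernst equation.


Apply the Nernst equation: E = E0 + (RT/nF)*ln([Ox]/[Red])
Step 1: RT/nF = 8.314*328/(2*96485) = 0.01413169 V
Step 2: [Ox]/[Red] = 0.9776/0.391 = 2.500256
Step 3: ln(2.500256) = 0.916393
Step 4: correction = 0.01413169 * 0.916393 = 0.013 V
E = 0.332 + 0.013 = 0.345 V

0.345 V


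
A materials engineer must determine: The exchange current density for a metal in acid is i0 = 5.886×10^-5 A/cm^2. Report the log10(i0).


i0 = 5.886×10^-5 A/cm^2
log10(i0) = -4.23

-4.23


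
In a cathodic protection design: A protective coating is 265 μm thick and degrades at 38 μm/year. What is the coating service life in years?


Service life = thickness / degradation rate
Life = 265 / 38 = 7.0 years

7.0 years


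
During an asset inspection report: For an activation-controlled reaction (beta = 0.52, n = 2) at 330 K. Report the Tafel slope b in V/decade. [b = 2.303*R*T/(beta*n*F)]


Apply the Tafel slope relation: b = 2.303*R*T/(beta*n*F)
Numerator: 2.303 * 8.314 * 330 = 6318.56
Denominator: 0.52 * 2 * 96485 = 100344.4
b = 6318.56 / 100344.4 = 0.063 V/decade

0.063 V/decade


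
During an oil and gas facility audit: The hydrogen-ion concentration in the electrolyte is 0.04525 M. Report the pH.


pH = −log10[H+]
pH = −log10(0.04525) = 1.34

1.34


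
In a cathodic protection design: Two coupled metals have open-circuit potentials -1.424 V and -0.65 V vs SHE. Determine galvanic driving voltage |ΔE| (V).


Driving voltage is the absolute potential difference.
|ΔE| = |-1.424 − (-0.65)| = 0.774 V

0.774 V


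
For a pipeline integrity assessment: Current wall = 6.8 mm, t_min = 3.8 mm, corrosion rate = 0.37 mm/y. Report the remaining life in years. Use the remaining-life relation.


Apply the remaining-life relation: RL = (t_current − t_min) / CR
RL = (6.8 − 3.8) / 0.37 = 3.0 / 0.37 = 8.1 years

8.1 years


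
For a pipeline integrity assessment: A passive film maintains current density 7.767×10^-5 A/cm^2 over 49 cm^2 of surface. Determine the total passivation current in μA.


I = i_pass * A, then convert A → μA (×10^6)
I = 7.767×10^-5 * 49 * 10^6 = 3805.83 μA

3805.83 μA


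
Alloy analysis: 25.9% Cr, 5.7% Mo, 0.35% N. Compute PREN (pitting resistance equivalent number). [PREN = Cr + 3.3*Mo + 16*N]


Apply the PREN formula: PREN = Cr + 3.3*Mo + 16*N
PREN = 25.9 + 3.3*5.7 + 16*0.35
PREN = 25.9 + 18.81 + 5.6 = 50.31

50.31


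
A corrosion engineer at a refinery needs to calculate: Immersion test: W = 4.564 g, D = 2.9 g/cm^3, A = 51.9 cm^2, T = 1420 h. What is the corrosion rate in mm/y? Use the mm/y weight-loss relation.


Apply the mm/y weight-loss relation: CR = 87600 * W / (D * A * T)
Numerator: 87600 * 4.564 = 399806.4
Denominator: 2.9 * 51.9 * 1420 = 213724.2
CR = 399806.4 / 213724.2 = 1.8707 mm/y

1.8707 mm/y


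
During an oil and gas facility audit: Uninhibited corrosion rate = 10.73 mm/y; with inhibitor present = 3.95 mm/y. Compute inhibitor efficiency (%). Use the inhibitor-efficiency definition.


Apply the inhibitor-efficiency definition: IE = (CR_blank − CR_inh)/CR_blank × 100
IE = (10.73 − 3.95) / 10.73 × 100
IE = 6.78 / 10.73 × 100 = 63.2 %

63.2 %


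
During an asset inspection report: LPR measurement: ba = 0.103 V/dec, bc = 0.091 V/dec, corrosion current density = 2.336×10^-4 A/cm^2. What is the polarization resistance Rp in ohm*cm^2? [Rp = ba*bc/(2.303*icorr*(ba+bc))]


Apply the Stern-Geary equation: Rp = ba*bc / (2.303*icorr*(ba+bc))
ba*bc = 0.103*0.091 = 0.009373
ba+bc = 0.194; 2.303*icorr*(ba+bc) = 2.303*2.336×10^-4*0.194 = 1.0436828×10^-4
Rp = 0.009373 / 1.0436828×10^-4 = 89.81 ohm*cm^2

89.81 ohm*cm^2


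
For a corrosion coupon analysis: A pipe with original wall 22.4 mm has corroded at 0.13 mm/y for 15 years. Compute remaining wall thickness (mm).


Remaining wall = original − CR × time
t = 22.4 − 0.13*15 = 22.4 − 1.95 = 20.45 mm

20.45 mm


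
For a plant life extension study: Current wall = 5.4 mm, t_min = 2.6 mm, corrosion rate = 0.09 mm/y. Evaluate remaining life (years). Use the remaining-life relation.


Apply the remaining-life relation: RL = (t_current − t_min) / CR
RL = (5.4 − 2.6) / 0.09 = 2.8 / 0.09 = 31.1 years

31.1 years


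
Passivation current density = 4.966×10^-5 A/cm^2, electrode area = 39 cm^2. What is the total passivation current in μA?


I = i_pass * A, then convert A → μA (×10^6)
I = 4.966×10^-5 * 39 * 10^6 = 1936.74 μA

1936.74 μA


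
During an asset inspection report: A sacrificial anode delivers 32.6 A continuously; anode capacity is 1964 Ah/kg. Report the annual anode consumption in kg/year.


Annual consumption = current * hours per year / capacity
Rate = 32.6 * 8760 / 1964 = 145.4 kg/year

145.4 kg/year


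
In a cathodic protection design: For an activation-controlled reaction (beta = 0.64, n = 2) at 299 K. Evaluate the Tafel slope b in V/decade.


Apply the Tafel slope relation: b = 2.303*R*T/(beta*n*F)
Numerator: 2.303 * 8.314 * 299 = 5725.0
Denominator: 0.64 * 2 * 96485 = 123500.8
b = 5725.0 / 123500.8 = 0.046 V/decade

0.046 V/decade


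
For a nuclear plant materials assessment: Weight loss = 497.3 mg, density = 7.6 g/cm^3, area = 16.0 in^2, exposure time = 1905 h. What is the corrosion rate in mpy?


Apply the mpy weight-loss relation: CR = 534 * W / (D * A * T)
Numerator: 534 * 497.3 = 265558.2
Denominator: 7.6 * 16.0 * 1905 = 231648.0
CR = 265558.2 / 231648.0 = 1.146 mpy

1.146 mpy


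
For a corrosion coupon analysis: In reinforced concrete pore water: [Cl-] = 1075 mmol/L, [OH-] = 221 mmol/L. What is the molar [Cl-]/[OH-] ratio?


Threshold parameter = [Cl-] / [OH-] (molar basis; both in mmol/L, so units cancel)
Ratio = 1075 / 221 = 4.86

4.86


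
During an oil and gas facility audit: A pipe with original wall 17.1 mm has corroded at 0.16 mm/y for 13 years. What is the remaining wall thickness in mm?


Remaining wall = original − CR × time
t = 17.1 − 0.16*13 = 17.1 − 2.08 = 15.02 mm

15.02 mm


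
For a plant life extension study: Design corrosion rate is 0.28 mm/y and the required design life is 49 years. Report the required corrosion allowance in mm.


Corrosion allowance = CR × design life
CA = 0.28 * 49 = 13.72 mm

13.72 mm


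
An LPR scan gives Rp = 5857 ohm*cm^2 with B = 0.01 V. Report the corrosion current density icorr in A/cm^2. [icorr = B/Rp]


Apply the Stern-Geary relation: icorr = B / Rp
icorr = 0.01 / 5857 = 1.707×10^-6 A/cm^2

1.707×10^-6 A/cm^2


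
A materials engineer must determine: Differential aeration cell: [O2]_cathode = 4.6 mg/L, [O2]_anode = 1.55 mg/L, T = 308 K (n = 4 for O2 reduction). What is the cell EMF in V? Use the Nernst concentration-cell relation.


Apply the Nernst concentration-cell relation: E = (RT/nF)*ln(C_cathode/C_anode)
RT/nF = 8.314*308/(4*96485) = 0.006635 V
ln(4.6/1.55) = 1.0878
E = 0.006635 * 1.0878 = 0.00722 V

0.00722 V


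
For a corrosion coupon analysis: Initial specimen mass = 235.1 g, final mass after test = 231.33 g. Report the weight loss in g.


Weight loss = initial − final
WL = 235.1 − 231.33 = 3.77 g

3.77 g


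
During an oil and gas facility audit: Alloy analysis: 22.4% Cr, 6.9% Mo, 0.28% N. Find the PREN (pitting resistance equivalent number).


Apply the PREN formula: PREN = Cr + 3.3*Mo + 16*N
PREN = 22.4 + 3.3*6.9 + 16*0.28
PREN = 22.4 + 22.77 + 4.48 = 49.65

49.65


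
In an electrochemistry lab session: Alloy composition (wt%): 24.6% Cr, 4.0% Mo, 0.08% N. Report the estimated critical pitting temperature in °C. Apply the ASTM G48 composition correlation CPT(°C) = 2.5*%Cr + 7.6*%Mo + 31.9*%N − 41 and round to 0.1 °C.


Apply the ASTM G48 empirical CPT estimate: CPT(°C) = 2.5*%Cr + 7.6*%Mo + 31.9*%N − 41
2.5*24.6 = 61.5; 7.6*4.0 = 30.4; 31.9*0.08 = 2.552
CPT = 61.5 + 30.4 + 2.552 − 41 = 53.452 °C
Rounded to 0.1 °C: CPT ≈ 53.5 °C

53.5 °C


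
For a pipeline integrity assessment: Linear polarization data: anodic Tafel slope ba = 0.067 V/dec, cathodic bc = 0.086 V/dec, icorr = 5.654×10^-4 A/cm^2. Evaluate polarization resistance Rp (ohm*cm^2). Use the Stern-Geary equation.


Apply the Stern-Geary equation: Rp = ba*bc / (2.303*icorr*(ba+bc))
ba*bc = 0.067*0.086 = 0.005762
ba+bc = 0.153; 2.303*icorr*(ba+bc) = 2.303*5.654×10^-4*0.153 = 1.9922378×10^-4
Rp = 0.005762 / 1.9922378×10^-4 = 28.92 ohm*cm^2

28.92 ohm*cm^2


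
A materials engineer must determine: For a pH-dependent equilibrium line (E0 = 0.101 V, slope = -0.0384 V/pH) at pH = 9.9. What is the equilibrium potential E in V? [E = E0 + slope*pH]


Apply the Pourbaix line equation: E = E0 + slope*pH
E = 0.101 + (-0.0384)*9.9 = 0.101 + (-0.38016) = -0.27916 V
Rounded to 4 decimal places: E = -0.2792 V

-0.2792 V


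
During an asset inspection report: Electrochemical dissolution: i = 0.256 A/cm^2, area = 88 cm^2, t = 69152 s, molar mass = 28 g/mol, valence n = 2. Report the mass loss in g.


Apply Faraday's law: m = i*A*t*M / (n*F)
Total charge passed Q = i*A*t = 0.256*88*69152 = 1557856.256 C
m = Q*M/(n*F) = 1557856.256*28/(2*96485) = 226.0454 g

226.0454 g


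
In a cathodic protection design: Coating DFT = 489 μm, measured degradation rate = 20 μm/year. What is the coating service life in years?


Service life = thickness / degradation rate
Life = 489 / 20 = 24.5 years

24.5 years


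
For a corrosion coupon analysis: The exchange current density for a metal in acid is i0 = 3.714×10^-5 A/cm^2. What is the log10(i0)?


i0 = 3.714×10^-5 A/cm^2
log10(i0) = -4.43

-4.43


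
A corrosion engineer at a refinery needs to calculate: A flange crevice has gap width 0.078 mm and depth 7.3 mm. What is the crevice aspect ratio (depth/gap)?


Aspect ratio = depth / gap
Ratio = 7.3 / 0.078 = 93.6

93.6


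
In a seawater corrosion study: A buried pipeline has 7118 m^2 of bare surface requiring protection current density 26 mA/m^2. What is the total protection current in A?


I = area * current density, then convert mA → A (÷1000)
I = 7118 * 26 / 1000 = 185.07 A

185.07 A


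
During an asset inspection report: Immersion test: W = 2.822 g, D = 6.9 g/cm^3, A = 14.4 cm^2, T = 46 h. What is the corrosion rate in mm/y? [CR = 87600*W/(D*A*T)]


Apply the mm/y weight-loss relation: CR = 87600 * W / (D * A * T)
Numerator: 87600 * 2.822 = 247207.2
Denominator: 6.9 * 14.4 * 46 = 4570.56
CR = 247207.2 / 4570.56 = 54.0869 mm/y

54.0869 mm/y


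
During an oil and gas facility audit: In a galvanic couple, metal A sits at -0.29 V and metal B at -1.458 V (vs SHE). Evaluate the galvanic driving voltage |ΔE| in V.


Driving voltage is the absolute potential difference.
|ΔE| = |-0.29 − (-1.458)| = 1.168 V

1.168 V


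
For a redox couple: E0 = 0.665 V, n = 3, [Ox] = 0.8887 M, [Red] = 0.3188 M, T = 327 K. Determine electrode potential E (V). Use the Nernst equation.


Apply the Nernst equation: E = E0 + (RT/nF)*ln([Ox]/[Red])
Step 1: RT/nF = 8.314*327/(3*96485) = 0.0093924 V
Step 2: [Ox]/[Red] = 0.8887/0.3188 = 2.787641
Step 3: ln(2.787641) = 1.025196
Step 4: correction = 0.0093924 * 1.025196 = 0.01 V
E = 0.665 + 0.01 = 0.675 V

0.675 V


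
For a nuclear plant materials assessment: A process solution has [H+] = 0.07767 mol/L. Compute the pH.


pH = −log10[H+]
pH = −log10(0.07767) = 1.11

1.11


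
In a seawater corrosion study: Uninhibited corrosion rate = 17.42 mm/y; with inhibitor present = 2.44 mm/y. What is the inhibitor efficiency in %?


Apply the inhibitor-efficiency definition: IE = (CR_blank − CR_inh)/CR_blank × 100
IE = (17.42 − 2.44) / 17.42 × 100
IE = 14.98 / 17.42 × 100 = 86.0 %

86.0 %


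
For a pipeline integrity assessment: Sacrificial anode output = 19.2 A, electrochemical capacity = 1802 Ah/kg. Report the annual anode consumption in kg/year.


Annual consumption = current * hours per year / capacity
Rate = 19.2 * 8760 / 1802 = 93.3 kg/year

93.3 kg/year


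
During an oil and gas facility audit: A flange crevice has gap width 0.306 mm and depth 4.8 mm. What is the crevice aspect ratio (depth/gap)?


Aspect ratio = depth / gap
Ratio = 4.8 / 0.306 = 15.7

15.7


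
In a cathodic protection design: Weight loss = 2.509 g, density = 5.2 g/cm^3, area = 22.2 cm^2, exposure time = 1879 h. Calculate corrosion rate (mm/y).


Apply the mm/y weight-loss relation: CR = 87600 * W / (D * A * T)
Numerator: 87600 * 2.509 = 219788.4
Denominator: 5.2 * 22.2 * 1879 = 216911.76
CR = 219788.4 / 216911.76 = 1.013262 mm/y

1.013262 mm/y


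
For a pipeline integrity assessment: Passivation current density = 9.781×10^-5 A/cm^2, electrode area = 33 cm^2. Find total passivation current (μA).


I = i_pass * A, then convert A → μA (×10^6)
I = 9.781×10^-5 * 33 * 10^6 = 3227.73 μA

3227.73 μA


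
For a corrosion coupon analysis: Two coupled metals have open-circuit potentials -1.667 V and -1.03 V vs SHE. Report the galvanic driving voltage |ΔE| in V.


Driving voltage is the absolute potential difference.
|ΔE| = |-1.667 − (-1.03)| = 0.637 V

0.637 V


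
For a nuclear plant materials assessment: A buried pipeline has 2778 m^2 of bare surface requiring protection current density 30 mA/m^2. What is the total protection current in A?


I = area * current density, then convert mA → A (÷1000)
I = 2778 * 30 / 1000 = 83.34 A

83.34 A


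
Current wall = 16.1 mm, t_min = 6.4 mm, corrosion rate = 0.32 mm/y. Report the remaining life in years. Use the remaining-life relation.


Apply the remaining-life relation: RL = (t_current − t_min) / CR
RL = (16.1 − 6.4) / 0.32 = 9.7 / 0.32 = 30.3 years

30.3 years


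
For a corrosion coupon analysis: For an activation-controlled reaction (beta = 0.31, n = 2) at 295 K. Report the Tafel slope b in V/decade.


Apply the Tafel slope relation: b = 2.303*R*T/(beta*n*F)
Numerator: 2.303 * 8.314 * 295 = 5648.41
Denominator: 0.31 * 2 * 96485 = 59820.7
b = 5648.41 / 59820.7 = 0.094 V/decade

0.094 V/decade


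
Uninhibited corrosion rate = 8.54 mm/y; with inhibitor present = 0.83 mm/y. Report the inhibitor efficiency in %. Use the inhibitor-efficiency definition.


Apply the inhibitor-efficiency definition: IE = (CR_blank − CR_inh)/CR_blank × 100
IE = (8.54 − 0.83) / 8.54 × 100
IE = 7.71 / 8.54 × 100 = 90.3 %

90.3 %


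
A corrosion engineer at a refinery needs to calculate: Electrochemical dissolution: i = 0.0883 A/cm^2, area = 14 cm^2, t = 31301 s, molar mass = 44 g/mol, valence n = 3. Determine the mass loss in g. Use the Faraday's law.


Apply Faraday's law: m = i*A*t*M / (n*F)
Total charge passed Q = i*A*t = 0.0883*14*31301 = 38694.2962 C
m = Q*M/(n*F) = 38694.2962*44/(3*96485) = 5.88191 g

5.88191 g


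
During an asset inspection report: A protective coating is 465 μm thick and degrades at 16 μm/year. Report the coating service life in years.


Service life = thickness / degradation rate
Life = 465 / 16 = 29.1 years

29.1 years


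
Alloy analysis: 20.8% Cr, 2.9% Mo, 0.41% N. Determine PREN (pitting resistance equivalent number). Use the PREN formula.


Apply the PREN formula: PREN = Cr + 3.3*Mo + 16*N
PREN = 20.8 + 3.3*2.9 + 16*0.41
PREN = 20.8 + 9.57 + 6.56 = 36.93

36.93


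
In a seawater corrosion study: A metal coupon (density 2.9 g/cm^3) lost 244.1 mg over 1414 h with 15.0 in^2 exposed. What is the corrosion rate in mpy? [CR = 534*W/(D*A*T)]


Apply the mpy weight-loss relation: CR = 534 * W / (D * A * T)
Numerator: 534 * 244.1 = 130349.4
Denominator: 2.9 * 15.0 * 1414 = 61509.0
CR = 130349.4 / 61509.0 = 2.11919 mpy

2.11919 mpy


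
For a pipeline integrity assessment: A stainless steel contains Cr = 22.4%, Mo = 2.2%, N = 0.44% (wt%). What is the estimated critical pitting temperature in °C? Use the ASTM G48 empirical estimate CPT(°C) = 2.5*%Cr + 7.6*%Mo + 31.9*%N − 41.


Apply the ASTM G48 empirical CPT estimate: CPT(°C) = 2.5*%Cr + 7.6*%Mo + 31.9*%N − 41
2.5*22.4 = 56; 7.6*2.2 = 16.72; 31.9*0.44 = 14.036
CPT = 56 + 16.72 + 14.036 − 41 = 45.756 °C
Rounded to 0.1 °C: CPT ≈ 45.8 °C

45.8 °C


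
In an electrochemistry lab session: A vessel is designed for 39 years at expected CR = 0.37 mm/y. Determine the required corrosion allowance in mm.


Corrosion allowance = CR × design life
CA = 0.37 * 39 = 14.43 mm

14.43 mm


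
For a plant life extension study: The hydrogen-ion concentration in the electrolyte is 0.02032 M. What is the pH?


pH = −log10[H+]
pH = −log10(0.02032) = 1.69

1.69


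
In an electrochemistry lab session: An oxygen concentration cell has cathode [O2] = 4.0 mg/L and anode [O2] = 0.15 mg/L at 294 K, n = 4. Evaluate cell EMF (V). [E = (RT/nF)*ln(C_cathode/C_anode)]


Apply the Nernst concentration-cell relation: E = (RT/nF)*ln(C_cathode/C_anode)
RT/nF = 8.314*294/(4*96485) = 0.00633341 V
ln(4.0/0.15) = 3.28341
E = 0.00633341 * 3.28341 = 0.0208 V

0.0208 V


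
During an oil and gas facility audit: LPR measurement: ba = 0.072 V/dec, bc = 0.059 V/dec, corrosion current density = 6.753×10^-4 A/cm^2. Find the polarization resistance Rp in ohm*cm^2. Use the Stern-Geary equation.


Apply the Stern-Geary equation: Rp = ba*bc / (2.303*icorr*(ba+bc))
ba*bc = 0.072*0.059 = 0.004248
ba+bc = 0.131; 2.303*icorr*(ba+bc) = 2.303*6.753×10^-4*0.131 = 2.0373328×10^-4
Rp = 0.004248 / 2.0373328×10^-4 = 20.85 ohm*cm^2

20.85 ohm*cm^2


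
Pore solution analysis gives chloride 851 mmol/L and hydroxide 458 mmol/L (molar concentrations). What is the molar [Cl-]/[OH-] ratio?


Threshold parameter = [Cl-] / [OH-] (molar basis; both in mmol/L, so units cancel)
Ratio = 851 / 458 = 1.86

1.86


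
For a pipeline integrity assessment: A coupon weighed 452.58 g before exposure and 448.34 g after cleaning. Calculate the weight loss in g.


Weight loss = initial − final
WL = 452.58 − 448.34 = 4.24 g

4.24 g


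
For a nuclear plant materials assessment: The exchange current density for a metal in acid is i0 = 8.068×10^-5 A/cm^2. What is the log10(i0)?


i0 = 8.068×10^-5 A/cm^2
log10(i0) = -4.093

-4.093


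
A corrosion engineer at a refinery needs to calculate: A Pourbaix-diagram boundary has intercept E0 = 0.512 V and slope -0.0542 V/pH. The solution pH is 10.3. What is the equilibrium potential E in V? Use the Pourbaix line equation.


Apply the Pourbaix line equation: E = E0 + slope*pH
E = 0.512 + (-0.0542)*10.3 = 0.512 + (-0.55826) = -0.04626 V
Rounded to 4 decimal places: E = -0.0463 V

-0.0463 V


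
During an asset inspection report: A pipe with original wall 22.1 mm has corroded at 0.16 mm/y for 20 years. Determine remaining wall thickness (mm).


Remaining wall = original − CR × time
t = 22.1 − 0.16*20 = 22.1 − 3.2 = 18.9 mm

18.9 mm


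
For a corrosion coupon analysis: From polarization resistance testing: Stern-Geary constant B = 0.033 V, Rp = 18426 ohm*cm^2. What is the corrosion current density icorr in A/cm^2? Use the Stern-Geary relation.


Apply the Stern-Geary relation: icorr = B / Rp
icorr = 0.033 / 18426 = 1.791×10^-6 A/cm^2

1.791×10^-6 A/cm^2


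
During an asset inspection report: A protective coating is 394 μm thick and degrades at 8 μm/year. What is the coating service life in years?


Service life = thickness / degradation rate
Life = 394 / 8 = 49.3 years

49.3 years


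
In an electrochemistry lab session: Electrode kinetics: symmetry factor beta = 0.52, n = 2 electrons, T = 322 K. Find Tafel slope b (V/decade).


Apply the Tafel slope relation: b = 2.303*R*T/(beta*n*F)
Numerator: 2.303 * 8.314 * 322 = 6165.38
Denominator: 0.52 * 2 * 96485 = 100344.4
b = 6165.38 / 100344.4 = 0.0614 V/decade

0.0614 V/decade


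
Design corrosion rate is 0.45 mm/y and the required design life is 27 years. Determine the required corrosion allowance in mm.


Corrosion allowance = CR × design life
CA = 0.45 * 27 = 12.15 mm

12.15 mm


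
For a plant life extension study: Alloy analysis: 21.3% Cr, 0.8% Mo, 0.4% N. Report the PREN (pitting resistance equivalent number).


Apply the PREN formula: PREN = Cr + 3.3*Mo + 16*N
PREN = 21.3 + 3.3*0.8 + 16*0.4
PREN = 21.3 + 2.64 + 6.4 = 30.34

30.34


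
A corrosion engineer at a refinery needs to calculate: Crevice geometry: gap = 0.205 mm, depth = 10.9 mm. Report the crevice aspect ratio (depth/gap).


Aspect ratio = depth / gap
Ratio = 10.9 / 0.205 = 53.2

53.2


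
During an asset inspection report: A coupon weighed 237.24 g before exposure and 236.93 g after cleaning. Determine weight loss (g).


Weight loss = initial − final
WL = 237.24 − 236.93 = 0.31 g

0.31 g


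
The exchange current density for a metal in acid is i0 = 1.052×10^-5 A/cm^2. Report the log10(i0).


i0 = 1.052×10^-5 A/cm^2
log10(i0) = -4.978

-4.978


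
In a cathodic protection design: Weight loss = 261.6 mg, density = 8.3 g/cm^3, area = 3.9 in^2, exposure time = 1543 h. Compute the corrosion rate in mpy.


Apply the mpy weight-loss relation: CR = 534 * W / (D * A * T)
Numerator: 534 * 261.6 = 139694.4
Denominator: 8.3 * 3.9 * 1543 = 49946.91
CR = 139694.4 / 49946.91 = 2.7969 mpy

2.7969 mpy


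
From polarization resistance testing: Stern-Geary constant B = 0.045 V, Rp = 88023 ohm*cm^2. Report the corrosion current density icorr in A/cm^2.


Apply the Stern-Geary relation: icorr = B / Rp
icorr = 0.045 / 88023 = 5.112×10^-7 A/cm^2

5.112×10^-7 A/cm^2


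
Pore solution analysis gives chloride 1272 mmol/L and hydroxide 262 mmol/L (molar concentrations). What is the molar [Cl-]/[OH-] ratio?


Threshold parameter = [Cl-] / [OH-] (molar basis; both in mmol/L, so units cancel)
Ratio = 1272 / 262 = 4.85

4.85


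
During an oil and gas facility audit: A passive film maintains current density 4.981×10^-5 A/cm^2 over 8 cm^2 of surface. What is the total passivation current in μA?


I = i_pass * A, then convert A → μA (×10^6)
I = 4.981×10^-5 * 8 * 10^6 = 398.48 μA

398.48 μA


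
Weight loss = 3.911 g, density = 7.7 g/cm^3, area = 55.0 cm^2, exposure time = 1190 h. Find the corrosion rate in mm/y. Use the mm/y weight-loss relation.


Apply the mm/y weight-loss relation: CR = 87600 * W / (D * A * T)
Numerator: 87600 * 3.911 = 342603.6
Denominator: 7.7 * 55.0 * 1190 = 503965.0
CR = 342603.6 / 503965.0 = 0.67982 mm/y

0.67982 mm/y


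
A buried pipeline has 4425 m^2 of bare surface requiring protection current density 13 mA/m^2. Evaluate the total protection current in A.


I = area * current density, then convert mA → A (÷1000)
I = 4425 * 13 / 1000 = 57.53 A

57.53 A


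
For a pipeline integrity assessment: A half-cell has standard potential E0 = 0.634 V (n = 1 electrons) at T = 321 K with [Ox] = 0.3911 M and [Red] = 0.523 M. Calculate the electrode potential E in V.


Apply the Nernst equation: E = E0 + (RT/nF)*ln([Ox]/[Red])
Step 1: RT/nF = 8.314*321/(1*96485) = 0.0276602 V
Step 2: [Ox]/[Red] = 0.3911/0.523 = 0.747801
Step 3: ln(0.747801) = -0.290618
Step 4: correction = 0.0276602 * -0.290618 = -0.008 V
E = 0.634 + -0.008 = 0.626 V

0.626 V


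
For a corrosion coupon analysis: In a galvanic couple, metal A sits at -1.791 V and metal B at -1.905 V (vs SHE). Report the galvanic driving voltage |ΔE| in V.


Driving voltage is the absolute potential difference.
|ΔE| = |-1.791 − (-1.905)| = 0.114 V

0.114 V


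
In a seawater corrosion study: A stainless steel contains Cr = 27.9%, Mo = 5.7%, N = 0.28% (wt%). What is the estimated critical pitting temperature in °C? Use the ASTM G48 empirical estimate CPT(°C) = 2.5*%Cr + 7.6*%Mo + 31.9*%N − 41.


Apply the ASTM G48 empirical CPT estimate: CPT(°C) = 2.5*%Cr + 7.6*%Mo + 31.9*%N − 41
2.5*27.9 = 69.75; 7.6*5.7 = 43.32; 31.9*0.28 = 8.932
CPT = 69.75 + 43.32 + 8.932 − 41 = 81.002 °C
Rounded to 0.1 °C: CPT ≈ 81.0 °C

81.0 °C


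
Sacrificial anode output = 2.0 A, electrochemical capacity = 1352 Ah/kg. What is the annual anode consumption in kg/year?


Annual consumption = current * hours per year / capacity
Rate = 2.0 * 8760 / 1352 = 13.0 kg/year

13.0 kg/year


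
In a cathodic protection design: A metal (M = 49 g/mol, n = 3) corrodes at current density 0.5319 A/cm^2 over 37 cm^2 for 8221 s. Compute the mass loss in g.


Apply Faraday's law: m = i*A*t*M / (n*F)
Total charge passed Q = i*A*t = 0.5319*37*8221 = 161791.7463 C
m = Q*M/(n*F) = 161791.7463*49/(3*96485) = 27.389 g

27.389 g


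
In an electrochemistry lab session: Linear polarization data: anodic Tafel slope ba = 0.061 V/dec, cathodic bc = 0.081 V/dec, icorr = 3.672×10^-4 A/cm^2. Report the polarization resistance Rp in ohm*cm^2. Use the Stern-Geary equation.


Apply the Stern-Geary equation: Rp = ba*bc / (2.303*icorr*(ba+bc))
ba*bc = 0.061*0.081 = 0.004941
ba+bc = 0.142; 2.303*icorr*(ba+bc) = 2.303*3.672×10^-4*0.142 = 1.2008395×10^-4
Rp = 0.004941 / 1.2008395×10^-4 = 41.15 ohm*cm^2

41.15 ohm*cm^2


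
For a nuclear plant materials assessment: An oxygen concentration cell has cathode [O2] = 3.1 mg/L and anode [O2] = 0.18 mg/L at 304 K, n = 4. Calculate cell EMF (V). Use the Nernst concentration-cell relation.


Apply the Nernst concentration-cell relation: E = (RT/nF)*ln(C_cathode/C_anode)
RT/nF = 8.314*304/(4*96485) = 0.00654883 V
ln(3.1/0.18) = 2.8462
E = 0.00654883 * 2.8462 = 0.01864 V

0.01864 V


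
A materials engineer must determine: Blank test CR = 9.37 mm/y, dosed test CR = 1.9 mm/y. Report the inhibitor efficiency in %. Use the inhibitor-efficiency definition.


Apply the inhibitor-efficiency definition: IE = (CR_blank − CR_inh)/CR_blank × 100
IE = (9.37 − 1.9) / 9.37 × 100
IE = 7.47 / 9.37 × 100 = 79.7 %

79.7 %


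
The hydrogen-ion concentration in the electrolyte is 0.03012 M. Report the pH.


pH = −log10[H+]
pH = −log10(0.03012) = 1.52

1.52
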